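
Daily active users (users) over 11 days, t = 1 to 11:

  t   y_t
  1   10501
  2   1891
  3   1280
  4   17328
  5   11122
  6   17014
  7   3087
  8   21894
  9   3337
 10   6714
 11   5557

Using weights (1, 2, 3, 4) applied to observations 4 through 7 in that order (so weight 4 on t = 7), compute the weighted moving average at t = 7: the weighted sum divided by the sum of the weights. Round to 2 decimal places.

Weighted sum: 1·17328 + 2·11122 + 3·17014 + 4·3087 = 17328 + 22244 + 51042 + 12348 = 102962
Weight total: 1 + 2 + 3 + 4 = 10
WMA = 102962 / 10 = 10296.20

10296.20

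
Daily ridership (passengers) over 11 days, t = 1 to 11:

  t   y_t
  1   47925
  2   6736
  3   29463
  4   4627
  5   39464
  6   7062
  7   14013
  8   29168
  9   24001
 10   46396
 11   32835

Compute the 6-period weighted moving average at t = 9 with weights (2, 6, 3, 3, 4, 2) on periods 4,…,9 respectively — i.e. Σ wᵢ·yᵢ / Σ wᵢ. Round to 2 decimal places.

Weighted sum: 2·4627 + 6·39464 + 3·7062 + 3·14013 + 4·29168 + 2·24001 = 9254 + 236784 + 21186 + 42039 + 116672 + 48002 = 473937
Weight total: 2 + 6 + 3 + 3 + 4 + 2 = 20
WMA = 473937 / 20 = 23696.85

23696.85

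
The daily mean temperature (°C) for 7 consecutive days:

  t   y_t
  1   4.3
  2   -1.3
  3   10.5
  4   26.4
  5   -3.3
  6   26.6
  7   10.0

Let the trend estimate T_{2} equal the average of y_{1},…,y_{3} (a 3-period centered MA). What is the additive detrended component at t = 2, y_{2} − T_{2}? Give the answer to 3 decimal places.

-5.800

Trend T_2 = (4.3 + (-1.3) + 10.5) / 3 = 13.5/3 = 4.50000
Detrended value: -1.3 − 4.50000 = -5.800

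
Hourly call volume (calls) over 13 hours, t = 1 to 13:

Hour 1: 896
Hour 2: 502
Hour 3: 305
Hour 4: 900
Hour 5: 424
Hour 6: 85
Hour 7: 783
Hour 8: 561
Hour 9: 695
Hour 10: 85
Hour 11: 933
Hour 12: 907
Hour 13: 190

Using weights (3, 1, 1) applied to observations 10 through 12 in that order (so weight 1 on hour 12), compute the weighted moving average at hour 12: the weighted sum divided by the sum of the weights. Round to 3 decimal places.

Weighted sum: 3·85 + 1·933 + 1·907 = 255 + 933 + 907 = 2095
Weight total: 3 + 1 + 1 = 5
WMA = 2095 / 5 = 419.000

419.000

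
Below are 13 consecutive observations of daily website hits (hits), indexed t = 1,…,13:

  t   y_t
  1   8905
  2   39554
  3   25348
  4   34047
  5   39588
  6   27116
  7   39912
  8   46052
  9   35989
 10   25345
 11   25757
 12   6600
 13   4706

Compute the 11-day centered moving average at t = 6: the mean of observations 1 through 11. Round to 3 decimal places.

31601.182

Sum of periods 1–11: 8905 + 39554 + 25348 + 34047 + 39588 + 27116 + 39912 + 46052 + 35989 + 25345 + 25757 = 347613
Divide by 11: 347613 / 11 = 31601.182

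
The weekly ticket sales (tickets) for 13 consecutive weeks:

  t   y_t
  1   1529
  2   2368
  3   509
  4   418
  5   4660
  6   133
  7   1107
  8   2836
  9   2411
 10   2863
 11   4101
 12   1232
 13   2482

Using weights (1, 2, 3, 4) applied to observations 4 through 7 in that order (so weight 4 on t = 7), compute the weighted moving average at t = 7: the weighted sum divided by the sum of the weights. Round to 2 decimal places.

Weighted sum: 1·418 + 2·4660 + 3·133 + 4·1107 = 418 + 9320 + 399 + 4428 = 14565
Weight total: 1 + 2 + 3 + 4 = 10
WMA = 14565 / 10 = 1456.50

1456.50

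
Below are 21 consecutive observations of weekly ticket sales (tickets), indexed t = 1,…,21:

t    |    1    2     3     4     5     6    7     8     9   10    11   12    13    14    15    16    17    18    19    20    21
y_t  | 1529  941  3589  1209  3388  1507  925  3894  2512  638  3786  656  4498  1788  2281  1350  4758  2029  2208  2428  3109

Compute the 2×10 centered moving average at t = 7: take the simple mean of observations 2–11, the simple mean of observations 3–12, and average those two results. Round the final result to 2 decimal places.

Sum over 2–11: 941 + 3589 + 1209 + 3388 + 1507 + 925 + 3894 + 2512 + 638 + 3786 = 22389
Sum over 3–12: 3589 + 1209 + 3388 + 1507 + 925 + 3894 + 2512 + 638 + 3786 + 656 = 22104
CMA at t=7 = (22389 + 22104) / (2·10) = 44493 / 20 = 2224.65

2224.65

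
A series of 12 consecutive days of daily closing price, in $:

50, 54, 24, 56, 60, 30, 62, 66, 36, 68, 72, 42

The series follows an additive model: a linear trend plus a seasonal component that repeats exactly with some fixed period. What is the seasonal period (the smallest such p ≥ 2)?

3

First differences y_{t+1} − y_t: 4, -30, 32, 4, -30, 32, 4, -30, …
The difference pattern repeats every 3 terms and not for any smaller step, so p = 3.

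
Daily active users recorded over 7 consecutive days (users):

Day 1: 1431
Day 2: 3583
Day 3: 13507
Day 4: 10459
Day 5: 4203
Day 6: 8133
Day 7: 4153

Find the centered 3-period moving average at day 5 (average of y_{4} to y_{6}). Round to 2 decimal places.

Sum of periods 4–6: 10459 + 4203 + 8133 = 22795
Divide by 3: 22795 / 3 = 7598.33

7598.33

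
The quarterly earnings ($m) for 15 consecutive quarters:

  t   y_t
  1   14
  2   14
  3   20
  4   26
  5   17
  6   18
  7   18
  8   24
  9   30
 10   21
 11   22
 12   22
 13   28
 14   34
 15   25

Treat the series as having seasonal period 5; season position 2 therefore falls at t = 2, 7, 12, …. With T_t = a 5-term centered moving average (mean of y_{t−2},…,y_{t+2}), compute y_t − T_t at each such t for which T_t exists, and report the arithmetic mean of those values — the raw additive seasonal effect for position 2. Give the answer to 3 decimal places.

-3.400

Season position 2 occurs at t = 7, 12 (where T_t is defined).
t=7: T_7 = 21.40000; y_7 − T_7 = 18 − 21.40000 = -3.40000
t=12: T_12 = 25.40000; y_12 − T_12 = 22 − 25.40000 = -3.40000
Mean deviation: (-3.40000 + -3.40000) / 2 = -3.400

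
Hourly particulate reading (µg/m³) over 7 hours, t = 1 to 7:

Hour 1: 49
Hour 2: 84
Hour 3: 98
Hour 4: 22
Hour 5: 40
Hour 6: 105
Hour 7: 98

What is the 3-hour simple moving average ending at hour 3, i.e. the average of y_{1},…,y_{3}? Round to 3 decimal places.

Sum of periods 1–3: 49 + 84 + 98 = 231
Divide by 3: 231 / 3 = 77.000

77.000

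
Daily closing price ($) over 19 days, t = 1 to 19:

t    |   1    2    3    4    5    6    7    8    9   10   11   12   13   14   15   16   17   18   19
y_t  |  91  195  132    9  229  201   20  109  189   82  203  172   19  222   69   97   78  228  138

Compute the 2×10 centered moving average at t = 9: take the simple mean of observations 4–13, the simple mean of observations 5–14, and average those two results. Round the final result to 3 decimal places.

133.950

Sum over 4–13: 9 + 229 + 201 + 20 + 109 + 189 + 82 + 203 + 172 + 19 = 1233
Sum over 5–14: 229 + 201 + 20 + 109 + 189 + 82 + 203 + 172 + 19 + 222 = 1446
CMA at t=9 = (1233 + 1446) / (2·10) = 2679 / 20 = 133.950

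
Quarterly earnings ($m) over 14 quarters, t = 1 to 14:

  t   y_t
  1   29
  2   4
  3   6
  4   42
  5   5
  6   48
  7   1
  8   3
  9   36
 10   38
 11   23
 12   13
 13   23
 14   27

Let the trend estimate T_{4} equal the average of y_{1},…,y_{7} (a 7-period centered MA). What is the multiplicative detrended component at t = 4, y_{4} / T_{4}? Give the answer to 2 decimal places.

Trend T_4 = (29 + 4 + 6 + 42 + 5 + 48 + 1) / 7 = 135/7 = 19.2857
Ratio to trend: 42 / 19.2857 = 2.18

2.18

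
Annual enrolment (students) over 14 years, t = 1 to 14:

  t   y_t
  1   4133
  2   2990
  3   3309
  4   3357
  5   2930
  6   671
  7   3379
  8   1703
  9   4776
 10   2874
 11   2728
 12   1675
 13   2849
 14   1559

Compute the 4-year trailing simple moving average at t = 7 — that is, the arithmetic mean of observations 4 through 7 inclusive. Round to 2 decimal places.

Sum of periods 4–7: 3357 + 2930 + 671 + 3379 = 10337
Divide by 4: 10337 / 4 = 2584.25

2584.25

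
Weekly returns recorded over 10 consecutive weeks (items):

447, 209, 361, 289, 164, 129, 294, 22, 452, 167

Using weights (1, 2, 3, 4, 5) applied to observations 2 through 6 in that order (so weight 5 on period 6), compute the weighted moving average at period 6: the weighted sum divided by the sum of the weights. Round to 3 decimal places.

Weighted sum: 1·209 + 2·361 + 3·289 + 4·164 + 5·129 = 209 + 722 + 867 + 656 + 645 = 3099
Weight total: 1 + 2 + 3 + 4 + 5 = 15
WMA = 3099 / 15 = 206.600

206.600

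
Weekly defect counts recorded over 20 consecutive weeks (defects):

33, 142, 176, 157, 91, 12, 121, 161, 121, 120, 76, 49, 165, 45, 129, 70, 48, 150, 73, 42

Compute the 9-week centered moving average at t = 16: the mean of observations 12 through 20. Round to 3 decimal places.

85.667

Sum of periods 12–20: 49 + 165 + 45 + 129 + 70 + 48 + 150 + 73 + 42 = 771
Divide by 9: 771 / 9 = 85.667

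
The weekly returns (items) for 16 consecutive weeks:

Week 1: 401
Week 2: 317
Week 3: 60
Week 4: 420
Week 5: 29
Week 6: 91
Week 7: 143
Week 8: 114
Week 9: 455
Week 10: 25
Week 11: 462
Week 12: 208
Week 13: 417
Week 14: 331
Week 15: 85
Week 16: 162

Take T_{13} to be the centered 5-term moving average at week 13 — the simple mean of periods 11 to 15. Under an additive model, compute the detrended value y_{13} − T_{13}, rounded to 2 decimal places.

116.40

Trend T_13 = (462 + 208 + 417 + 331 + 85) / 5 = 1503/5 = 300.6000
Detrended value: 417 − 300.6000 = 116.40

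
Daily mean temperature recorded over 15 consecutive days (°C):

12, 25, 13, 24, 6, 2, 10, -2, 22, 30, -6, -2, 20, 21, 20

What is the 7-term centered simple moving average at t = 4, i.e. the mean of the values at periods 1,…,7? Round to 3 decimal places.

13.143

Sum of periods 1–7: 12 + 25 + 13 + 24 + 6 + 2 + 10 = 92
Divide by 7: 92 / 7 = 13.143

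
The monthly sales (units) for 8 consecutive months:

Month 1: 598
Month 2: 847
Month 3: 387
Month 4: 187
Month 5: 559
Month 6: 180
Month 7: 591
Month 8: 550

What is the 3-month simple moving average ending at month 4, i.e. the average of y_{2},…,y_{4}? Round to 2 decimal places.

473.67

Sum of periods 2–4: 847 + 387 + 187 = 1421
Divide by 3: 1421 / 3 = 473.67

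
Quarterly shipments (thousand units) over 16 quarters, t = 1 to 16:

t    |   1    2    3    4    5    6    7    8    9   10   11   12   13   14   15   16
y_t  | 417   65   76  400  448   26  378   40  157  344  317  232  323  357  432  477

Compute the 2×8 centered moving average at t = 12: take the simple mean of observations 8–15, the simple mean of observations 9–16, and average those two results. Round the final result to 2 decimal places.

302.56

Sum over 8–15: 40 + 157 + 344 + 317 + 232 + 323 + 357 + 432 = 2202
Sum over 9–16: 157 + 344 + 317 + 232 + 323 + 357 + 432 + 477 = 2639
CMA at t=12 = (2202 + 2639) / (2·8) = 4841 / 16 = 302.56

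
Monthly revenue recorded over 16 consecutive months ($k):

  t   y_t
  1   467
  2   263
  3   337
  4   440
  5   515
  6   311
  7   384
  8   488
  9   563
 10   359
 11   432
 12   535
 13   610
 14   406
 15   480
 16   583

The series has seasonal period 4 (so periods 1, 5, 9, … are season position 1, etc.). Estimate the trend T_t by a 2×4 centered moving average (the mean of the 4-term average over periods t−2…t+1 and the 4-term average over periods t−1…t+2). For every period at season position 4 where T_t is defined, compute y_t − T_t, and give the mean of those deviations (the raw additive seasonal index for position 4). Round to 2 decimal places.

45.29

Season position 4 occurs at t = 4, 8, 12 (where T_t is defined).
t=4: T_4 = 394.7500; y_4 − T_4 = 440 − 394.7500 = 45.2500
t=8: T_8 = 442.5000; y_8 − T_8 = 488 − 442.5000 = 45.5000
t=12: T_12 = 489.8750; y_12 − T_12 = 535 − 489.8750 = 45.1250
Mean deviation: (45.2500 + 45.5000 + 45.1250) / 3 = 45.29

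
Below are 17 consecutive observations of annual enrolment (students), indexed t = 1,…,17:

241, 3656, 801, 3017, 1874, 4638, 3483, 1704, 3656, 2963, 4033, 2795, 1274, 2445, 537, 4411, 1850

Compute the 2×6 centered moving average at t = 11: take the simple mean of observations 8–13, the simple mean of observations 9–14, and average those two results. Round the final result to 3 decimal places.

Sum over 8–13: 1704 + 3656 + 2963 + 4033 + 2795 + 1274 = 16425
Sum over 9–14: 3656 + 2963 + 4033 + 2795 + 1274 + 2445 = 17166
CMA at t=11 = (16425 + 17166) / (2·6) = 33591 / 12 = 2799.250

2799.250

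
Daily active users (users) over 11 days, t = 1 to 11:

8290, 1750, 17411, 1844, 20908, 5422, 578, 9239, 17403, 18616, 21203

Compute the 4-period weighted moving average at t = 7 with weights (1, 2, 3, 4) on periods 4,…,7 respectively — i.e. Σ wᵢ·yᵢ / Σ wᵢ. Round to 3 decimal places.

Weighted sum: 1·1844 + 2·20908 + 3·5422 + 4·578 = 1844 + 41816 + 16266 + 2312 = 62238
Weight total: 1 + 2 + 3 + 4 = 10
WMA = 62238 / 10 = 6223.800

6223.800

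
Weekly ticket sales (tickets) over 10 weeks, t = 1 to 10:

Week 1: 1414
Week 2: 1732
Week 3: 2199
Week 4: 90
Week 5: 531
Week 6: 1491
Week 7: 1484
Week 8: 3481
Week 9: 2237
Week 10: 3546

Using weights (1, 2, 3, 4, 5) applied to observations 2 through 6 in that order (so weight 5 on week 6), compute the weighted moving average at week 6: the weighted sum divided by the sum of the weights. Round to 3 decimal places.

1065.267

Weighted sum: 1·1732 + 2·2199 + 3·90 + 4·531 + 5·1491 = 1732 + 4398 + 270 + 2124 + 7455 = 15979
Weight total: 1 + 2 + 3 + 4 + 5 = 15
WMA = 15979 / 15 = 1065.267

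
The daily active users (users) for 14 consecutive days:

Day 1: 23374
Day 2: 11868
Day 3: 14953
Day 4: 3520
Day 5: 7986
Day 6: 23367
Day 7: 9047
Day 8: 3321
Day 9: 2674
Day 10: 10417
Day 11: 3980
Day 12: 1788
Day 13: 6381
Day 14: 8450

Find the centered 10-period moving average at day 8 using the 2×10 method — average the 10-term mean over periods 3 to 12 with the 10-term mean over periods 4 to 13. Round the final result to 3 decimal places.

7676.700

Sum over 3–12: 14953 + 3520 + 7986 + 23367 + 9047 + 3321 + 2674 + 10417 + 3980 + 1788 = 81053
Sum over 4–13: 3520 + 7986 + 23367 + 9047 + 3321 + 2674 + 10417 + 3980 + 1788 + 6381 = 72481
CMA at t=8 = (81053 + 72481) / (2·10) = 153534 / 20 = 7676.700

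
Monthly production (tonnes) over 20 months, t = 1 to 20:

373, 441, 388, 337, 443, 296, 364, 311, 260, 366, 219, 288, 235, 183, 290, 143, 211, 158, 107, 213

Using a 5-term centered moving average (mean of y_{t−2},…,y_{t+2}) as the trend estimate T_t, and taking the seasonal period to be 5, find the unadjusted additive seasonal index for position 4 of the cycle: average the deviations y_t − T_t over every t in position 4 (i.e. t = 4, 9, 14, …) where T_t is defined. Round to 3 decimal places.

-44.267

Season position 4 occurs at t = 4, 9, 14 (where T_t is defined).
t=4: T_4 = 381.00000; y_4 − T_4 = 337 − 381.00000 = -44.00000
t=9: T_9 = 304.00000; y_9 − T_9 = 260 − 304.00000 = -44.00000
t=14: T_14 = 227.80000; y_14 − T_14 = 183 − 227.80000 = -44.80000
Mean deviation: (-44.00000 + -44.00000 + -44.80000) / 3 = -44.267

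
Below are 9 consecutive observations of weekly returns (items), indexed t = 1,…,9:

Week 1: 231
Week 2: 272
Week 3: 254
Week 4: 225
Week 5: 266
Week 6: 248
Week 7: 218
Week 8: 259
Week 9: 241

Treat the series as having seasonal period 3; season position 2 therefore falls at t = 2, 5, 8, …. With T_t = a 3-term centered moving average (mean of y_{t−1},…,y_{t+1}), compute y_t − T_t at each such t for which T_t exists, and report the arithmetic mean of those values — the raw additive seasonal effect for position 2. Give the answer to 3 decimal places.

Season position 2 occurs at t = 2, 5, 8 (where T_t is defined).
t=2: T_2 = 252.33333; y_2 − T_2 = 272 − 252.33333 = 19.66667
t=5: T_5 = 246.33333; y_5 − T_5 = 266 − 246.33333 = 19.66667
t=8: T_8 = 239.33333; y_8 − T_8 = 259 − 239.33333 = 19.66667
Mean deviation: (19.66667 + 19.66667 + 19.66667) / 3 = 19.667

19.667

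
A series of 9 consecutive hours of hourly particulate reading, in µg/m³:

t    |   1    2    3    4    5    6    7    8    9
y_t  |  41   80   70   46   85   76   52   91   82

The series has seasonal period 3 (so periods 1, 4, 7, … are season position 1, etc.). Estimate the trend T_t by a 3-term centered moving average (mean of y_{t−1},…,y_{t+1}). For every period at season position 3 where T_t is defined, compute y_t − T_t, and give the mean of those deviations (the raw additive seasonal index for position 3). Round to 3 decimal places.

Season position 3 occurs at t = 3, 6 (where T_t is defined).
t=3: T_3 = 65.33333; y_3 − T_3 = 70 − 65.33333 = 4.66667
t=6: T_6 = 71.00000; y_6 − T_6 = 76 − 71.00000 = 5.00000
Mean deviation: (4.66667 + 5.00000) / 2 = 4.833

4.833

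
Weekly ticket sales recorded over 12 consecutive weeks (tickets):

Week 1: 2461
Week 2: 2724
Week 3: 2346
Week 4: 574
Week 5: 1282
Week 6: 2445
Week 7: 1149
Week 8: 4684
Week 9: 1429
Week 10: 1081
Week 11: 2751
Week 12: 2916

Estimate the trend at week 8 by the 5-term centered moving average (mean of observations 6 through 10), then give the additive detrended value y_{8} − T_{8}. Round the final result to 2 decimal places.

Trend T_8 = (2445 + 1149 + 4684 + 1429 + 1081) / 5 = 10788/5 = 2157.6000
Detrended value: 4684 − 2157.6000 = 2526.40

2526.40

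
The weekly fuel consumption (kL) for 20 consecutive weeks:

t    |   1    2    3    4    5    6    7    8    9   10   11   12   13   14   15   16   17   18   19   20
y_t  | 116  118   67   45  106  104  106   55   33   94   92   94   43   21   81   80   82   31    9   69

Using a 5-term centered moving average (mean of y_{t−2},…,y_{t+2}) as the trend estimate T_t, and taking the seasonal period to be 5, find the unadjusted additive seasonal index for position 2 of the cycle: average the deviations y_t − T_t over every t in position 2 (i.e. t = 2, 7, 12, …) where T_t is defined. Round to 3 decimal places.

25.267

Season position 2 occurs at t = 7, 12, 17 (where T_t is defined).
t=7: T_7 = 80.80000; y_7 − T_7 = 106 − 80.80000 = 25.20000
t=12: T_12 = 68.80000; y_12 − T_12 = 94 − 68.80000 = 25.20000
t=17: T_17 = 56.60000; y_17 − T_17 = 82 − 56.60000 = 25.40000
Mean deviation: (25.20000 + 25.20000 + 25.40000) / 3 = 25.267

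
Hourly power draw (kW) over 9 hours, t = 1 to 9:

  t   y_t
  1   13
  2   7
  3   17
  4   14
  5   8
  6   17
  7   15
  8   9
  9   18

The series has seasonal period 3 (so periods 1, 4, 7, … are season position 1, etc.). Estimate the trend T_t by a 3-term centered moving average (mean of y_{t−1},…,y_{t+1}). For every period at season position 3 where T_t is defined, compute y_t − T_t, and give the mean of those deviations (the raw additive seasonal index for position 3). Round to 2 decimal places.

4.00

Season position 3 occurs at t = 3, 6 (where T_t is defined).
t=3: T_3 = 12.6667; y_3 − T_3 = 17 − 12.6667 = 4.3333
t=6: T_6 = 13.3333; y_6 − T_6 = 17 − 13.3333 = 3.6667
Mean deviation: (4.3333 + 3.6667) / 2 = 4.00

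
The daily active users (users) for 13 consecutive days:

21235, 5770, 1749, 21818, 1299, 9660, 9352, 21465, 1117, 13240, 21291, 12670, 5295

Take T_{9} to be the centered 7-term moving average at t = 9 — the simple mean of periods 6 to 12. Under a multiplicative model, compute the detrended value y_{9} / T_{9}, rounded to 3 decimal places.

0.088

Trend T_9 = (9660 + 9352 + 21465 + 1117 + 13240 + 21291 + 12670) / 7 = 88795/7 = 12685.00000
Ratio to trend: 1117 / 12685.00000 = 0.088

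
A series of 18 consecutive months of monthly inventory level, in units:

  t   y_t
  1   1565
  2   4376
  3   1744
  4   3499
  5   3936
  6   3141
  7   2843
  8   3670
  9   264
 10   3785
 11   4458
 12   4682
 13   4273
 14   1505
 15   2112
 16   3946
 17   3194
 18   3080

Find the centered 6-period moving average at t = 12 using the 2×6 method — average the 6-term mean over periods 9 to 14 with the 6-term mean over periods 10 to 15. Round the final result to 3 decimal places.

3315.167

Sum over 9–14: 264 + 3785 + 4458 + 4682 + 4273 + 1505 = 18967
Sum over 10–15: 3785 + 4458 + 4682 + 4273 + 1505 + 2112 = 20815
CMA at t=12 = (18967 + 20815) / (2·6) = 39782 / 12 = 3315.167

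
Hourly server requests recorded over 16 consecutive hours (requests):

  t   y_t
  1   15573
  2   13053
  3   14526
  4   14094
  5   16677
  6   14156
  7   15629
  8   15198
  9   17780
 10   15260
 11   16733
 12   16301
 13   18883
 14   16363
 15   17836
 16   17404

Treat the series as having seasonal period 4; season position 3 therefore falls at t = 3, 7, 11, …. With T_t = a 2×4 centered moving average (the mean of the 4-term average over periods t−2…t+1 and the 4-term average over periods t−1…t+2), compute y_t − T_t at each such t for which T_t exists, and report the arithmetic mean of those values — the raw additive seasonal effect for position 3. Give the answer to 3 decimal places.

76.417

Season position 3 occurs at t = 3, 7, 11 (where T_t is defined).
t=3: T_3 = 14449.50000; y_3 − T_3 = 14526 − 14449.50000 = 76.50000
t=7: T_7 = 15552.87500; y_7 − T_7 = 15629 − 15552.87500 = 76.12500
t=11: T_11 = 16656.37500; y_11 − T_11 = 16733 − 16656.37500 = 76.62500
Mean deviation: (76.50000 + 76.12500 + 76.62500) / 3 = 76.417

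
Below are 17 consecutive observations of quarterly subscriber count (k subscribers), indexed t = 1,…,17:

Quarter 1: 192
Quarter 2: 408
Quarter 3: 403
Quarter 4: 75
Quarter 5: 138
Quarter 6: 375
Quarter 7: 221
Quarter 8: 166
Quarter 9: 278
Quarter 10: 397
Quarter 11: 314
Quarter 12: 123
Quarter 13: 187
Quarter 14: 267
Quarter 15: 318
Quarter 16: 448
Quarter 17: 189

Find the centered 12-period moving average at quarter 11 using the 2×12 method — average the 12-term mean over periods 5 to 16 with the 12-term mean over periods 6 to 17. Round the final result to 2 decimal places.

271.46

Sum over 5–16: 138 + 375 + 221 + 166 + 278 + 397 + 314 + 123 + 187 + 267 + 318 + 448 = 3232
Sum over 6–17: 375 + 221 + 166 + 278 + 397 + 314 + 123 + 187 + 267 + 318 + 448 + 189 = 3283
CMA at t=11 = (3232 + 3283) / (2·12) = 6515 / 24 = 271.46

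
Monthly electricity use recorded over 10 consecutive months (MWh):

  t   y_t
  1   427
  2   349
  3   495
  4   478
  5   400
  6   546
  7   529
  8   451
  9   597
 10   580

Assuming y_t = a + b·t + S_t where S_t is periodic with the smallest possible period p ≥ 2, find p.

3

First differences y_{t+1} − y_t: -78, 146, -17, -78, 146, -17, -78, 146, …
The difference pattern repeats every 3 terms and not for any smaller step, so p = 3.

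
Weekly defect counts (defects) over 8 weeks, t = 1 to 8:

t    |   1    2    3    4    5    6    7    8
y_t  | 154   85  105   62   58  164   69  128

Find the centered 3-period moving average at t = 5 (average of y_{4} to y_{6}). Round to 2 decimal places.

94.67

Sum of periods 4–6: 62 + 58 + 164 = 284
Divide by 3: 284 / 3 = 94.67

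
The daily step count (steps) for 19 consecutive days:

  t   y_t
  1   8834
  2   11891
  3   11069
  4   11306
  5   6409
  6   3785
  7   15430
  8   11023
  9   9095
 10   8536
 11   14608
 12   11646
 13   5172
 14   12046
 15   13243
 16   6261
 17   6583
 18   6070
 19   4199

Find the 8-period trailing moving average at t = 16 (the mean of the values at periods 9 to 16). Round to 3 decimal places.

10075.875

Sum of periods 9–16: 9095 + 8536 + 14608 + 11646 + 5172 + 12046 + 13243 + 6261 = 80607
Divide by 8: 80607 / 8 = 10075.875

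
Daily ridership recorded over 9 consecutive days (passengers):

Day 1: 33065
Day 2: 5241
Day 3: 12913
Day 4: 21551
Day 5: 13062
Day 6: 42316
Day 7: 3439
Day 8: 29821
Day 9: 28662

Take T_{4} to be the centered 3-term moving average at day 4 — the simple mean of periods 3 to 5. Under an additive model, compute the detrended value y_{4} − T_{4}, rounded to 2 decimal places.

Trend T_4 = (12913 + 21551 + 13062) / 3 = 47526/3 = 15842.0000
Detrended value: 21551 − 15842.0000 = 5709.00

5709.00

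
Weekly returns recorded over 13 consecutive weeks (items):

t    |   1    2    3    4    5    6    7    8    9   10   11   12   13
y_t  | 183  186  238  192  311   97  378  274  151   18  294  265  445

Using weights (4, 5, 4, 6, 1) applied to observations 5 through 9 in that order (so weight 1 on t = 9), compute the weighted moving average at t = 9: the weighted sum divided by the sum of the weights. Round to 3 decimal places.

Weighted sum: 4·311 + 5·97 + 4·378 + 6·274 + 1·151 = 1244 + 485 + 1512 + 1644 + 151 = 5036
Weight total: 4 + 5 + 4 + 6 + 1 = 20
WMA = 5036 / 20 = 251.800

251.800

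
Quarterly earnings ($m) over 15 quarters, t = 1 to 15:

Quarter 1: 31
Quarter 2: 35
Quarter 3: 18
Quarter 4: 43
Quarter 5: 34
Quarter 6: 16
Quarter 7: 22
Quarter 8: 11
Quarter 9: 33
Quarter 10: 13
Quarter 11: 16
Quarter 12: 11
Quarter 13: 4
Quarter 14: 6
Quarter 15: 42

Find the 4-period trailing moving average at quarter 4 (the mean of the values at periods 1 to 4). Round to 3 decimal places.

31.750

Sum of periods 1–4: 31 + 35 + 18 + 43 = 127
Divide by 4: 127 / 4 = 31.750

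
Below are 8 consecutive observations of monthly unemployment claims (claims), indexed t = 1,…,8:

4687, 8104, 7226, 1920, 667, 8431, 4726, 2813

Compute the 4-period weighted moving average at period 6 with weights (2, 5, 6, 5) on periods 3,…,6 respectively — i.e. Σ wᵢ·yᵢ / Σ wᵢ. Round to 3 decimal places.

Weighted sum: 2·7226 + 5·1920 + 6·667 + 5·8431 = 14452 + 9600 + 4002 + 42155 = 70209
Weight total: 2 + 5 + 6 + 5 = 18
WMA = 70209 / 18 = 3900.500

3900.500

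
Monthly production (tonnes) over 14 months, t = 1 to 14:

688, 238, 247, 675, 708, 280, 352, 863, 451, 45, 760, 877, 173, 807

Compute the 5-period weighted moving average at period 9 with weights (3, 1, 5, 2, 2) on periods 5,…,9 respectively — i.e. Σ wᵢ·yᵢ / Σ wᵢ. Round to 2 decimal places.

522.46

Weighted sum: 3·708 + 1·280 + 5·352 + 2·863 + 2·451 = 2124 + 280 + 1760 + 1726 + 902 = 6792
Weight total: 3 + 1 + 5 + 2 + 2 = 13
WMA = 6792 / 13 = 522.46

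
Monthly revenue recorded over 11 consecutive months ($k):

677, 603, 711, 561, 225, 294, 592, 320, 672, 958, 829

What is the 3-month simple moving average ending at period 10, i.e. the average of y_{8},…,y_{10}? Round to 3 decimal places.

650.000

Sum of periods 8–10: 320 + 672 + 958 = 1950
Divide by 3: 1950 / 3 = 650.000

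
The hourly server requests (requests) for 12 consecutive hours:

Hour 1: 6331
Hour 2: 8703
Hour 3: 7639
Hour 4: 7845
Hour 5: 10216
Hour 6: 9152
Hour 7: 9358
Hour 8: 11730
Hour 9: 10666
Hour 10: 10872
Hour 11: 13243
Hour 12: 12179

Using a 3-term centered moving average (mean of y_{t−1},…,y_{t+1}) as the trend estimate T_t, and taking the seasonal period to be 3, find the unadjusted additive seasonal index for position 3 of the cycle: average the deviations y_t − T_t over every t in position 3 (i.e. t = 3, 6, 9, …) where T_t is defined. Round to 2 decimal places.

Season position 3 occurs at t = 3, 6, 9 (where T_t is defined).
t=3: T_3 = 8062.3333; y_3 − T_3 = 7639 − 8062.3333 = -423.3333
t=6: T_6 = 9575.3333; y_6 − T_6 = 9152 − 9575.3333 = -423.3333
t=9: T_9 = 11089.3333; y_9 − T_9 = 10666 − 11089.3333 = -423.3333
Mean deviation: (-423.3333 + -423.3333 + -423.3333) / 3 = -423.33

-423.33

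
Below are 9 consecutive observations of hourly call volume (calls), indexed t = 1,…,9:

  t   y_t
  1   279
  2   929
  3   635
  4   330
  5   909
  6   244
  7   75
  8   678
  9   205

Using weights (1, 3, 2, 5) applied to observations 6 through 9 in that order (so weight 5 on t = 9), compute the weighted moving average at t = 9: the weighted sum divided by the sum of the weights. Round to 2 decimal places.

Weighted sum: 1·244 + 3·75 + 2·678 + 5·205 = 244 + 225 + 1356 + 1025 = 2850
Weight total: 1 + 3 + 2 + 5 = 11
WMA = 2850 / 11 = 259.09

259.09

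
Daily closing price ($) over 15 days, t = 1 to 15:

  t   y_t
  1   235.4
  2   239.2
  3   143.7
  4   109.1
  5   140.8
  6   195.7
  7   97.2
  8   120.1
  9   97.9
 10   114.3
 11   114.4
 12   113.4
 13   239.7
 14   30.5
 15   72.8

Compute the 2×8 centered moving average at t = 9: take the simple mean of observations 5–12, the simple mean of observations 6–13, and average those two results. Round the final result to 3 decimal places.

Sum over 5–12: 140.8 + 195.7 + 97.2 + 120.1 + 97.9 + 114.3 + 114.4 + 113.4 = 993.8
Sum over 6–13: 195.7 + 97.2 + 120.1 + 97.9 + 114.3 + 114.4 + 113.4 + 239.7 = 1092.7
CMA at t=9 = (993.8 + 1092.7) / (2·8) = 2086.5 / 16 = 130.406

130.406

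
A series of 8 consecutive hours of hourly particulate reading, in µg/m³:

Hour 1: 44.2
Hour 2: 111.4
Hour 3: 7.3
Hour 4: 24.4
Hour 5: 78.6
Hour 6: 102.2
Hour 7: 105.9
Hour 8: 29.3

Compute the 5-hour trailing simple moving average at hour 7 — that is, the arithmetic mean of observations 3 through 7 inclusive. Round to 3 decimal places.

63.680

Sum of periods 3–7: 7.3 + 24.4 + 78.6 + 102.2 + 105.9 = 318.4
Divide by 5: 318.4 / 5 = 63.680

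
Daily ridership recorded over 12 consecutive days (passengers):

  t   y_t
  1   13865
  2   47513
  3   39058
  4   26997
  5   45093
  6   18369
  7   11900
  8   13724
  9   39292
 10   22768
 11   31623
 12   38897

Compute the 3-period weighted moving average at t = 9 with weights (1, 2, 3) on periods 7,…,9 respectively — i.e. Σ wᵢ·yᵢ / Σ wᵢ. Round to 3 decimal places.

26204.000

Weighted sum: 1·11900 + 2·13724 + 3·39292 = 11900 + 27448 + 117876 = 157224
Weight total: 1 + 2 + 3 = 6
WMA = 157224 / 6 = 26204.000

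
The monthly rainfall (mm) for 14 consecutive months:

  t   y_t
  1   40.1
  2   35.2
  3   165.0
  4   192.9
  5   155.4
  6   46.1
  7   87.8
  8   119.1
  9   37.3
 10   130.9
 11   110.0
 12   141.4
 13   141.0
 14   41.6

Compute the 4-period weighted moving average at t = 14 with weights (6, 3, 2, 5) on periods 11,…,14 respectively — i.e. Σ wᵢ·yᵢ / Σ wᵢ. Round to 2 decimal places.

Weighted sum: 6·110.0 + 3·141.4 + 2·141.0 + 5·41.6 = 660.0 + 424.2 + 282.0 + 208.0 = 1574.2
Weight total: 6 + 3 + 2 + 5 = 16
WMA = 1574.2 / 16 = 98.39

98.39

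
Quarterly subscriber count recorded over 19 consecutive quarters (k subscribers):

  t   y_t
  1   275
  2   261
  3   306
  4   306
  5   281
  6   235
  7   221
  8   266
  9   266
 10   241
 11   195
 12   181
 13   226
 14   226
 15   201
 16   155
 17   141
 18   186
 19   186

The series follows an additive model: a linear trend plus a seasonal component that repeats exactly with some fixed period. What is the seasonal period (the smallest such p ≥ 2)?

First differences y_{t+1} − y_t: -14, 45, 0, -25, -46, -14, 45, 0, -25, -46, -14, 45, …
The difference pattern repeats every 5 terms and not for any smaller step, so p = 5.

5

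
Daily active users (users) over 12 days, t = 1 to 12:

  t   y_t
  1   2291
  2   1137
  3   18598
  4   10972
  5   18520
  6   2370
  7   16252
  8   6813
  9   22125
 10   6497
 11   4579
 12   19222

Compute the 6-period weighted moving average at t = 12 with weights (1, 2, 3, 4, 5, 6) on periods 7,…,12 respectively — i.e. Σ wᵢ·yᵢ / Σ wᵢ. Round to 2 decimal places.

12403.24

Weighted sum: 1·16252 + 2·6813 + 3·22125 + 4·6497 + 5·4579 + 6·19222 = 16252 + 13626 + 66375 + 25988 + 22895 + 115332 = 260468
Weight total: 1 + 2 + 3 + 4 + 5 + 6 = 21
WMA = 260468 / 21 = 12403.24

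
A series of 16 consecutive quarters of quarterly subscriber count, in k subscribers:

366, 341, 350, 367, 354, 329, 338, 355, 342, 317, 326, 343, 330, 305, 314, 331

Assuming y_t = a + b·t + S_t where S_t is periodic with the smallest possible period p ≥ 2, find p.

First differences y_{t+1} − y_t: -25, 9, 17, -13, -25, 9, 17, -13, -25, 9, …
The difference pattern repeats every 4 terms and not for any smaller step, so p = 4.

4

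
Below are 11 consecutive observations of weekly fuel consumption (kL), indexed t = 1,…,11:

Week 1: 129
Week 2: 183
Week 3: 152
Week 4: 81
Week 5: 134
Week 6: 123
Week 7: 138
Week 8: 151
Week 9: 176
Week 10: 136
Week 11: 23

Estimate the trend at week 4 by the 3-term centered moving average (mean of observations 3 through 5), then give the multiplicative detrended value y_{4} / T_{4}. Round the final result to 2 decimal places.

0.66

Trend T_4 = (152 + 81 + 134) / 3 = 367/3 = 122.3333
Ratio to trend: 81 / 122.3333 = 0.66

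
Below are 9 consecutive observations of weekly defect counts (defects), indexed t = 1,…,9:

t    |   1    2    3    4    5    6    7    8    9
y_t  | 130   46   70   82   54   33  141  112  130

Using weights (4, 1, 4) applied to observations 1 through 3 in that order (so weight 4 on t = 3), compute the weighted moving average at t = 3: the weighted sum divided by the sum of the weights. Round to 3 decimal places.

94.000

Weighted sum: 4·130 + 1·46 + 4·70 = 520 + 46 + 280 = 846
Weight total: 4 + 1 + 4 = 9
WMA = 846 / 9 = 94.000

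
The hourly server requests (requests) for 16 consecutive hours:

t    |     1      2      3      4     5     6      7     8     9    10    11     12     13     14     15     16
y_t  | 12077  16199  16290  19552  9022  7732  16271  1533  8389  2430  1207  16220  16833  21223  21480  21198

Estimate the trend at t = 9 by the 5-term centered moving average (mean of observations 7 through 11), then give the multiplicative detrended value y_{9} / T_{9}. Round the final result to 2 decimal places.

Trend T_9 = (16271 + 1533 + 8389 + 2430 + 1207) / 5 = 29830/5 = 5966.0000
Ratio to trend: 8389 / 5966.0000 = 1.41

1.41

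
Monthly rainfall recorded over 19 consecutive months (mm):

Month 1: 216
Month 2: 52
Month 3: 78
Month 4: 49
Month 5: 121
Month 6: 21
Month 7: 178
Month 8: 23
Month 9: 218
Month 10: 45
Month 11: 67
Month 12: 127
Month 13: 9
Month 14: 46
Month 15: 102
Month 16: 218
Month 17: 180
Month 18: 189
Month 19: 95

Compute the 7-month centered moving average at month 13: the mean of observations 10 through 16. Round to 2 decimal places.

87.71

Sum of periods 10–16: 45 + 67 + 127 + 9 + 46 + 102 + 218 = 614
Divide by 7: 614 / 7 = 87.71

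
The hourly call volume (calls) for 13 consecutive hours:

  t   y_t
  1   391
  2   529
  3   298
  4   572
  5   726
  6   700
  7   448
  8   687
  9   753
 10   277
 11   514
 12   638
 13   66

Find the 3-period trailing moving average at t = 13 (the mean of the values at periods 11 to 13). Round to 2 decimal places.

406.00

Sum of periods 11–13: 514 + 638 + 66 = 1218
Divide by 3: 1218 / 3 = 406.00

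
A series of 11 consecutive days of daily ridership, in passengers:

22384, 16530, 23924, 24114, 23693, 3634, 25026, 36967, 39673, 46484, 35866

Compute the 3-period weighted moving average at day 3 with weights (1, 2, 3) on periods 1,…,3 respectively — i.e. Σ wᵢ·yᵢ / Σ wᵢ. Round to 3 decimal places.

21202.667

Weighted sum: 1·22384 + 2·16530 + 3·23924 = 22384 + 33060 + 71772 = 127216
Weight total: 1 + 2 + 3 = 6
WMA = 127216 / 6 = 21202.667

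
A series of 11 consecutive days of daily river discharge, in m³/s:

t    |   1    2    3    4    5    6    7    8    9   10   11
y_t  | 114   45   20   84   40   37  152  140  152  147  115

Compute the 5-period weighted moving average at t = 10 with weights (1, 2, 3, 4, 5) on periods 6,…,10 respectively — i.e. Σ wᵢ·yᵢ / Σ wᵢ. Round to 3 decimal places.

140.267

Weighted sum: 1·37 + 2·152 + 3·140 + 4·152 + 5·147 = 37 + 304 + 420 + 608 + 735 = 2104
Weight total: 1 + 2 + 3 + 4 + 5 = 15
WMA = 2104 / 15 = 140.267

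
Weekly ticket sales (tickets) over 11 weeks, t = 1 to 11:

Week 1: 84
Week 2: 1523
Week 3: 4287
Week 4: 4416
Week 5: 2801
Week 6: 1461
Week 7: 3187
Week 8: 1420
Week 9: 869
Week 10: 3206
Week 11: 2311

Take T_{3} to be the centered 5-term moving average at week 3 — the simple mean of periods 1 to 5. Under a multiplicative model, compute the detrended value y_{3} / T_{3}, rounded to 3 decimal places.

Trend T_3 = (84 + 1523 + 4287 + 4416 + 2801) / 5 = 13111/5 = 2622.20000
Ratio to trend: 4287 / 2622.20000 = 1.635

1.635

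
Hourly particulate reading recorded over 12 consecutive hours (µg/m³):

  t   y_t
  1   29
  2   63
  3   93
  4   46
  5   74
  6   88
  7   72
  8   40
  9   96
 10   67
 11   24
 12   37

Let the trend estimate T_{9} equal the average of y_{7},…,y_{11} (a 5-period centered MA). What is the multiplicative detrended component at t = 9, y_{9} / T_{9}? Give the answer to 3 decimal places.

Trend T_9 = (72 + 40 + 96 + 67 + 24) / 5 = 299/5 = 59.80000
Ratio to trend: 96 / 59.80000 = 1.605

1.605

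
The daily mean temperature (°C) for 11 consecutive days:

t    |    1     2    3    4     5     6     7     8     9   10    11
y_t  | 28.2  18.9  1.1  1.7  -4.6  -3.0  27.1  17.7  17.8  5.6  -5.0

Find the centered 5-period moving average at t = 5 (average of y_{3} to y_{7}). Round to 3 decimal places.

Sum of periods 3–7: 1.1 + 1.7 + (-4.6) + (-3.0) + 27.1 = 22.3
Divide by 5: 22.3 / 5 = 4.460

4.460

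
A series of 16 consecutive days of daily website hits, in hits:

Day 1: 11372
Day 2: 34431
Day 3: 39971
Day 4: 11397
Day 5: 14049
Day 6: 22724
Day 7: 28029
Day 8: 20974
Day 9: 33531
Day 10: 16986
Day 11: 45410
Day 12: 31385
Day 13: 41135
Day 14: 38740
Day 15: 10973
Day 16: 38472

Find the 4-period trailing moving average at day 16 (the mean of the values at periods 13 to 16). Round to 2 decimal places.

32330.00

Sum of periods 13–16: 41135 + 38740 + 10973 + 38472 = 129320
Divide by 4: 129320 / 4 = 32330.00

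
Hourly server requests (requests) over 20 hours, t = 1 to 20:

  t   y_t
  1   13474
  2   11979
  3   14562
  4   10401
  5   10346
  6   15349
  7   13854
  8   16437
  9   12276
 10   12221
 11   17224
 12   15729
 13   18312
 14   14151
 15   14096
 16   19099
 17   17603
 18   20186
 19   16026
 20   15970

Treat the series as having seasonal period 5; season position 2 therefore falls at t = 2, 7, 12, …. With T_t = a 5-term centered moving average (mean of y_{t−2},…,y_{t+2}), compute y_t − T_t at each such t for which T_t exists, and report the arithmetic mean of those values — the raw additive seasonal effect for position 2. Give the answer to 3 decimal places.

Season position 2 occurs at t = 7, 12, 17 (where T_t is defined).
t=7: T_7 = 13652.40000; y_7 − T_7 = 13854 − 13652.40000 = 201.60000
t=12: T_12 = 15527.40000; y_12 − T_12 = 15729 − 15527.40000 = 201.60000
t=17: T_17 = 17402.00000; y_17 − T_17 = 17603 − 17402.00000 = 201.00000
Mean deviation: (201.60000 + 201.60000 + 201.00000) / 3 = 201.400

201.400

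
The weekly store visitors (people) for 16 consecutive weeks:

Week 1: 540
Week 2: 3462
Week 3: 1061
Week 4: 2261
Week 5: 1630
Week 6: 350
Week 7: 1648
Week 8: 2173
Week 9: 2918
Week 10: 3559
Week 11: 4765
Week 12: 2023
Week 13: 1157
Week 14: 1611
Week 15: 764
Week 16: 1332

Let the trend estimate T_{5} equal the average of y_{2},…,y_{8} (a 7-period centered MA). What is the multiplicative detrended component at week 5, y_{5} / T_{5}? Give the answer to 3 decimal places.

0.907

Trend T_5 = (3462 + 1061 + 2261 + 1630 + 350 + 1648 + 2173) / 7 = 12585/7 = 1797.85714
Ratio to trend: 1630 / 1797.85714 = 0.907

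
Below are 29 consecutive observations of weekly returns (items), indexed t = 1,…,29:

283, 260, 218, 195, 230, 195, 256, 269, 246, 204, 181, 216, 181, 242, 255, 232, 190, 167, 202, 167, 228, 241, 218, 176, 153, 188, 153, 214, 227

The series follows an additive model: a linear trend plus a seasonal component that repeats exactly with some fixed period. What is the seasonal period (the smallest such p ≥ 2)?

7

First differences y_{t+1} − y_t: -23, -42, -23, 35, -35, 61, 13, -23, -42, -23, 35, -35, 61, 13, -23, -42, …
The difference pattern repeats every 7 terms and not for any smaller step, so p = 7.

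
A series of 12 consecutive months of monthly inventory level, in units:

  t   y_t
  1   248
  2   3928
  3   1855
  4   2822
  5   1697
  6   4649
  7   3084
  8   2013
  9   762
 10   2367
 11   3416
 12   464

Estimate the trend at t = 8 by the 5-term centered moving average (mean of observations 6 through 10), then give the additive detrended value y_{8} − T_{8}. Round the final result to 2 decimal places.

Trend T_8 = (4649 + 3084 + 2013 + 762 + 2367) / 5 = 12875/5 = 2575.0000
Detrended value: 2013 − 2575.0000 = -562.00

-562.00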